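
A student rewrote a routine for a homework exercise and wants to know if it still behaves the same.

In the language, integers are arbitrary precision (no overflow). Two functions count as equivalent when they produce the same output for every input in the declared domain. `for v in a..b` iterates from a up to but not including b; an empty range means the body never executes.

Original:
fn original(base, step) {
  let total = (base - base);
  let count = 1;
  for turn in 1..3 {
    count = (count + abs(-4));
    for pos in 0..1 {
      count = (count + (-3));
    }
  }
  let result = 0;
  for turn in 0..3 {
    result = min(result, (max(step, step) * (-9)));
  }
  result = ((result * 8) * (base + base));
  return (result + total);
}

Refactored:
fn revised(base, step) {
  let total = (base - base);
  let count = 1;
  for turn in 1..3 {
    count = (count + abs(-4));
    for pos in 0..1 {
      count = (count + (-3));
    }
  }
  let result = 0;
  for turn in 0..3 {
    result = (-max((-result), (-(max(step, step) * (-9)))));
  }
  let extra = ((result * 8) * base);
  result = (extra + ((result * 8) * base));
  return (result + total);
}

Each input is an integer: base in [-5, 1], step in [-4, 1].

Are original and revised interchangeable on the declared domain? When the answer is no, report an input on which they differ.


Side by side, the visible changes include: min/max/abs usage differs, and statement counts differ, and local variable names differ, and arithmetic usage differs, and constant usage differs.
Spot check at base=1, step=-3 — original: total := 0 | count := 1 | iter turn=1: | count := 5 | iter pos=0: | count := 2 | iter turn=2: | count := 6 | iter pos=0: | count := 3 | result := 0 | iter turn=0: | result := 0 | iter turn=1: | result := 0 | iter turn=2: | result := 0 | result := 0 | result 0. revised: total := 0 | count := 1 | iter turn=1: | count := 5 | iter pos=0: | count := 2 | iter turn=2: | count := 6 | iter pos=0: | count := 3 | result := 0 | iter turn=0: | result := 0 | iter turn=1: | result := 0 | iter turn=2: | result := 0 | extra := 0 | result := 0 | result 0. Both give 0.
Across all 42 domain points the two functions coincide.
verdict: equivalent


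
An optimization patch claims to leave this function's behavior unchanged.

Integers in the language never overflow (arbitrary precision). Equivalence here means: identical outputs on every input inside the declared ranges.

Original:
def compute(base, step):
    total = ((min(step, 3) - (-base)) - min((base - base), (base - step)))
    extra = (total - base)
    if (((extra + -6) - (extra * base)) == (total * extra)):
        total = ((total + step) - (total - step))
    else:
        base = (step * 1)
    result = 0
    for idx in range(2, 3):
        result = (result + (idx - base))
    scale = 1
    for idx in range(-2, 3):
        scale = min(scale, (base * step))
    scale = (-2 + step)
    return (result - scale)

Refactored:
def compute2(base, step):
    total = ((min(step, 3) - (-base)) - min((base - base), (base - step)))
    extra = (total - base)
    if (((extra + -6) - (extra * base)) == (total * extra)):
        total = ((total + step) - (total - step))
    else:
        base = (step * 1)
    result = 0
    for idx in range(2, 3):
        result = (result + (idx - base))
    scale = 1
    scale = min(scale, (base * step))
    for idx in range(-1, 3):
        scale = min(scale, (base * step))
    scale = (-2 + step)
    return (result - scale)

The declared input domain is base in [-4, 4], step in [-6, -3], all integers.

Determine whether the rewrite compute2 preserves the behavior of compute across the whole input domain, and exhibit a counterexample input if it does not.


The two are interchangeable: statement counts differ, and loop structure differs, and arithmetic usage differs, and min/max/abs usage differs, and every declared input agrees.
One worked example (base=-1, step=-6) — compute: total becomes -7; next extra becomes -6; next (((extra + -6) - (extra * base)) == (total * extra)) evaluates to false; next base becomes -6; next result becomes 0; next at idx=2:; next result becomes 8; next scale becomes 1; next at idx=-2:; next scale becomes 1; next at idx=-1:; next scale becomes 1; next at idx=0:; next scale becomes 1; next at idx=1:; next scale becomes 1; next at idx=2:; next scale becomes 1; next scale becomes -8; next final value 16; compute2: total becomes -7; next extra becomes -6; next (((extra + -6) - (extra * base)) == (total * extra)) evaluates to false; next base becomes -6; next result becomes 0; next at idx=2:; next result becomes 8; next scale becomes 1; next scale becomes 1; next at idx=-1:; next scale becomes 1; next at idx=0:; next scale becomes 1; next at idx=1:; next scale becomes 1; next at idx=2:; next scale becomes 1; next scale becomes -8; next final value 16; agreement on 16.
Checked all 36 inputs in the declared domain: the outputs agree on every one.
verdict: equivalent


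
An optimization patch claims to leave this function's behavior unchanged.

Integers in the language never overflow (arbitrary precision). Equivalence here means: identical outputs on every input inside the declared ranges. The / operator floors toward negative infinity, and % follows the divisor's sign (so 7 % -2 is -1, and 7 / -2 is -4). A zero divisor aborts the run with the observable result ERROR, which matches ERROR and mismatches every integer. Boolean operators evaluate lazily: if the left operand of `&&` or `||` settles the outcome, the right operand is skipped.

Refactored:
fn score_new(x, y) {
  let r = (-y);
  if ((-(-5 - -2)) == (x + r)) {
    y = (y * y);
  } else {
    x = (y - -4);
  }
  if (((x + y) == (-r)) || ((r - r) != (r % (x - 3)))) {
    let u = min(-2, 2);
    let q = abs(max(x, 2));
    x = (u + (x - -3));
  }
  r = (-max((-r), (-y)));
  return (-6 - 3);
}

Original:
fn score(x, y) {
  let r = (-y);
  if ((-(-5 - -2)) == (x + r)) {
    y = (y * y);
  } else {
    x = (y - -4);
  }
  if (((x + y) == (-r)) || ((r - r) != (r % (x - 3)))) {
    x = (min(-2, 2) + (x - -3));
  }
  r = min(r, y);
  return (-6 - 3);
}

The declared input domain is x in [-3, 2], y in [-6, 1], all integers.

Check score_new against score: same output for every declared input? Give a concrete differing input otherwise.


The two are interchangeable: constant usage differs; and statement counts differ; and min/max/abs usage differs; and local variable names differ, and every declared input agrees.
Tracing x=-2, y=0: score: r becomes 0; next ((-(-5 - -2)) == (x + r)) evaluates to false; next x becomes 4; next (((x + y) == (-r)) || ((r - r) != (r % (x - 3)))) evaluates to false; next r becomes 0; next final value -9 | score_new: r becomes 0; next ((-(-5 - -2)) == (x + r)) evaluates to false; next x becomes 4; next (((x + y) == (-r)) || ((r - r) != (r % (x - 3)))) evaluates to false; next r becomes 0; next final value -9 — matching result -9.
Every one of the 48 inputs gives matching results.
verdict: equivalent


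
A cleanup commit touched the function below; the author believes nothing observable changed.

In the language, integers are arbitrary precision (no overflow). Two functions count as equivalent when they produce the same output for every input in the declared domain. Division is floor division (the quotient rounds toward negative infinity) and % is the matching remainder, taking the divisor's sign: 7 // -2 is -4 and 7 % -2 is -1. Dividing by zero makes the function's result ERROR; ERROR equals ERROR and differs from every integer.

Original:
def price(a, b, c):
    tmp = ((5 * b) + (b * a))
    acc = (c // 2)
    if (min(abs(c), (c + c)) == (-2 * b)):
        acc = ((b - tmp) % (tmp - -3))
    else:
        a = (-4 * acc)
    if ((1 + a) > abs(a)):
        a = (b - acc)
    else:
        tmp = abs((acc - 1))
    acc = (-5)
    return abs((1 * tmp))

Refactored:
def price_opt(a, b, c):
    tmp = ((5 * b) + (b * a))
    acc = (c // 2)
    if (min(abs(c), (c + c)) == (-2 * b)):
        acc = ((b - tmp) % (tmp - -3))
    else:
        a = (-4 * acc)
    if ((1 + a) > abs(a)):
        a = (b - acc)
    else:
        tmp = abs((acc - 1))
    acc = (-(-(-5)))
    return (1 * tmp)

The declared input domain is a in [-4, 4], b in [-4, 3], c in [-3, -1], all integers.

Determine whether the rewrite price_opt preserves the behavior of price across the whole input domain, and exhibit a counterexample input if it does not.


Consider the input a=-4, b=-4, c=-3.
price: tmp := -4 | acc := -2 | (min(abs(c), (c + c)) == (-2 * b)): false | a := 8 | ((1 + a) > abs(a)): true | a := -2 | acc := -5 | result 4
price_opt: tmp := -4 | acc := -2 | (min(abs(c), (c + c)) == (-2 * b)): false | a := 8 | ((1 + a) > abs(a)): true | a := -2 | acc := -5 | result -4
4 != -4, so the rewrite changes behavior.
verdict: not equivalent; witness: a=-4, b=-4, c=-3


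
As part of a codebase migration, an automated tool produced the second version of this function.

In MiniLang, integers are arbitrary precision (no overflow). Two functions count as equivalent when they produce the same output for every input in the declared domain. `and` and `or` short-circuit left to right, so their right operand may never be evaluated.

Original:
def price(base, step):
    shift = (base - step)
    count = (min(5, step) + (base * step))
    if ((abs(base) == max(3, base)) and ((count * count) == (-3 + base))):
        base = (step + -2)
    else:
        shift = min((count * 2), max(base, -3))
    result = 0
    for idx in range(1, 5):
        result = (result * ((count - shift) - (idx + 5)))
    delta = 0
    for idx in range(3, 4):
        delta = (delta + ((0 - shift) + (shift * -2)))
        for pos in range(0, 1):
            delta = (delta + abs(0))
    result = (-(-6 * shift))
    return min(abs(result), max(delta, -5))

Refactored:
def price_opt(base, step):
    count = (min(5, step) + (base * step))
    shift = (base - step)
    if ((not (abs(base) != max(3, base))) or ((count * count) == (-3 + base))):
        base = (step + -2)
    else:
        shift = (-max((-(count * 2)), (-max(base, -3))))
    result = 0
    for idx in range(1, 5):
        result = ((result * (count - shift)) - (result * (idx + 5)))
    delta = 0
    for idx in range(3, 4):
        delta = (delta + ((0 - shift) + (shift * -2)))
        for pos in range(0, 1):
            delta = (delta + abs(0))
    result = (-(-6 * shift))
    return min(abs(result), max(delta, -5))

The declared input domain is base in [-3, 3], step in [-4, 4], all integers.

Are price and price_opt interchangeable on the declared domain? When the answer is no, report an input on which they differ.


Not equivalent: base=-3, step=-4 separates them (9 vs -3).
price: shift=1, then count=8, then ((abs(base) == max(3, base)) and ((count * count) == (-3 + base))) is false, then shift=-3, then result=0, then (idx=1), then result=0, then (idx=2), then result=0, then (idx=3), then result=0, then (idx=4), then result=0, then delta=0, then (idx=3), then delta=9, then (pos=0), then delta=9, then result=-18, then returns 9
price_opt: count=8, then shift=1, then ((not (abs(base) != max(3, base))) or ((count * count) == (-3 + base))) is true, then base=-6, then result=0, then (idx=1), then result=0, then (idx=2), then result=0, then (idx=3), then result=0, then (idx=4), then result=0, then delta=0, then (idx=3), then delta=-3, then (pos=0), then delta=-3, then result=6, then returns -3
verdict: not equivalent; witness: base=-3, step=-4


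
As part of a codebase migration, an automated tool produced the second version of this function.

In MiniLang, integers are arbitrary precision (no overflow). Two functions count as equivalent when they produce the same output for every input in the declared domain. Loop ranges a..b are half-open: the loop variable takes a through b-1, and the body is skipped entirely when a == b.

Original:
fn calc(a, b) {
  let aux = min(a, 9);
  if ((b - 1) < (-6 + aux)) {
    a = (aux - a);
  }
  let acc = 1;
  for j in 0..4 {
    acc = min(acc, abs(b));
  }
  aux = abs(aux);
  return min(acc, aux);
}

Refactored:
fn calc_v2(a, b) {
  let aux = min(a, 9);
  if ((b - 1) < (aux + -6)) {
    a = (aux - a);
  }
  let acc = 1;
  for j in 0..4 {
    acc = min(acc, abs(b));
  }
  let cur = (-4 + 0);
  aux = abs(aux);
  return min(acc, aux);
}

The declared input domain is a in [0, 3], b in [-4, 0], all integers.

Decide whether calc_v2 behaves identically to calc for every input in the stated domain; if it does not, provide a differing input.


The two are interchangeable: arithmetic usage differs; also local variable names differ; also constant usage differs; also statement counts differ, and every declared input agrees.
One worked example (a=3, b=-1) — calc: aux=3, then ((b - 1) < (-6 + aux)) is false, then acc=1, then (j=0), then acc=1, then (j=1), then acc=1, then (j=2), then acc=1, then (j=3), then acc=1, then aux=3, then returns 1; calc_v2: aux=3, then ((b - 1) < (aux + -6)) is false, then acc=1, then (j=0), then acc=1, then (j=1), then acc=1, then (j=2), then acc=1, then (j=3), then acc=1, then cur=-4, then aux=3, then returns 1; agreement on 1.
Sweeping the whole domain (20 inputs) finds no disagreement.
verdict: equivalent


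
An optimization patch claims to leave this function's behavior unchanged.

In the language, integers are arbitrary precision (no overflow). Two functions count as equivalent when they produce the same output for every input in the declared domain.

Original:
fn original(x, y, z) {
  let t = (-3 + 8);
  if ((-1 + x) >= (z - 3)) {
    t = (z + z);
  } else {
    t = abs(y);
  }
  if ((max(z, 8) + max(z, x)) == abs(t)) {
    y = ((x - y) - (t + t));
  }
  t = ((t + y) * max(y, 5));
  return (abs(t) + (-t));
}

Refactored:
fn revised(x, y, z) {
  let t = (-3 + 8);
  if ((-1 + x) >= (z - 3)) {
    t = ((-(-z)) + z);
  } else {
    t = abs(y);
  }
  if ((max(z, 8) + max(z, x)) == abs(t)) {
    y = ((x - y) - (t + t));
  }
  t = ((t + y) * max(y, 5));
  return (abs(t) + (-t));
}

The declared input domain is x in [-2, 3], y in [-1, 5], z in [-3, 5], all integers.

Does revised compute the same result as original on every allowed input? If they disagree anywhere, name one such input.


The two versions differ — the changes include same computation, different form.
As a probe, take x=0, y=5, z=-1: original runs t becomes 5; next ((-1 + x) >= (z - 3)) evaluates to true; next t becomes -2; next ((max(z, 8) + max(z, x)) == abs(t)) evaluates to false; next t becomes 15; next final value 0; revised runs t becomes 5; next ((-1 + x) >= (z - 3)) evaluates to true; next t becomes -2; next ((max(z, 8) + max(z, x)) == abs(t)) evaluates to false; next t becomes 15; next final value 0; both end at 0.
Every one of the 378 inputs gives matching results.
verdict: equivalent


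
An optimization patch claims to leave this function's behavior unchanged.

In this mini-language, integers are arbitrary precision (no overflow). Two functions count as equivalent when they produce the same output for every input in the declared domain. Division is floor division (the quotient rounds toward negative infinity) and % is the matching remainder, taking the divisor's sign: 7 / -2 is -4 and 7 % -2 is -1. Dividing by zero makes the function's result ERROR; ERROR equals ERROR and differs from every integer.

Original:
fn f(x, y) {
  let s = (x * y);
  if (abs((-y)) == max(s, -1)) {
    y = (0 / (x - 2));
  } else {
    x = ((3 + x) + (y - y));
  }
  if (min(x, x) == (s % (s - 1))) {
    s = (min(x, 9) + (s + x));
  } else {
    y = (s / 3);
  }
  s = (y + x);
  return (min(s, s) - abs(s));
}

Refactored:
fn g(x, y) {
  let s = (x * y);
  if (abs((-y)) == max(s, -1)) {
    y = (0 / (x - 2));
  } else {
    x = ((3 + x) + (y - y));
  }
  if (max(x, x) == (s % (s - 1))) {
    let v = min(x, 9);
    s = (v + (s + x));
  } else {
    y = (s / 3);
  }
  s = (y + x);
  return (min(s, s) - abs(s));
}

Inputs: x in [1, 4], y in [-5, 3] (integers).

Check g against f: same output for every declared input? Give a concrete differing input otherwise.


The one real change (`min(x, x)` became `max(x, x)`) has no effect anywhere in the declared ranges.
As a probe, take x=2, y=0: f runs s = 0; (abs((-y)) == max(s, -1)) -> true; division by zero -> ERROR; g runs s = 0; (abs((-y)) == max(s, -1)) -> true; division by zero -> ERROR; both end at ERROR.
Checked all 36 inputs in the declared domain: the outputs agree on every one.
verdict: equivalent


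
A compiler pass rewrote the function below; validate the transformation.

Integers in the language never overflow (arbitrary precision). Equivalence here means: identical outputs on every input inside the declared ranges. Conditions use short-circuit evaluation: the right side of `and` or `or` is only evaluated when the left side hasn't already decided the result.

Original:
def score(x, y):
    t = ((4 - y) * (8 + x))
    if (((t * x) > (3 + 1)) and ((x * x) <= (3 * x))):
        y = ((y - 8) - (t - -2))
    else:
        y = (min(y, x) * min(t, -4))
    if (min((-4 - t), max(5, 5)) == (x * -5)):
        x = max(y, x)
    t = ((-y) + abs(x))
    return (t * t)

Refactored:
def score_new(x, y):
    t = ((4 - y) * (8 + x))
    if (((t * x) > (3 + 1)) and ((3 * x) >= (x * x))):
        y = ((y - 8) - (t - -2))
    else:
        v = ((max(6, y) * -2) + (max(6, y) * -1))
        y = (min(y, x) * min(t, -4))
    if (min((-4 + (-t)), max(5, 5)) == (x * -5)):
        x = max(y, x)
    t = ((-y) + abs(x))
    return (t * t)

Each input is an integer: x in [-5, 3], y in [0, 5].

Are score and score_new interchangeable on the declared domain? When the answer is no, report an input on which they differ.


Side by side, the visible changes include: comparison usage differs; constant usage differs; min/max/abs usage differs; local variable names differ; statement counts differ; arithmetic usage differs.
One worked example (x=-1, y=4) — score: t=0, then (((t * x) > (3 + 1)) and ((x * x) <= (3 * x))) is false, then y=4, then (min((-4 - t), max(5, 5)) == (x * -5)) is false, then t=-3, then returns 9; score_new: t=0, then (((t * x) > (3 + 1)) and ((3 * x) >= (x * x))) is false, then v=-18, then y=4, then (min((-4 + (-t)), max(5, 5)) == (x * -5)) is false, then t=-3, then returns 9; agreement on 9.
Sweeping the whole domain (54 inputs) finds no disagreement.
verdict: equivalent


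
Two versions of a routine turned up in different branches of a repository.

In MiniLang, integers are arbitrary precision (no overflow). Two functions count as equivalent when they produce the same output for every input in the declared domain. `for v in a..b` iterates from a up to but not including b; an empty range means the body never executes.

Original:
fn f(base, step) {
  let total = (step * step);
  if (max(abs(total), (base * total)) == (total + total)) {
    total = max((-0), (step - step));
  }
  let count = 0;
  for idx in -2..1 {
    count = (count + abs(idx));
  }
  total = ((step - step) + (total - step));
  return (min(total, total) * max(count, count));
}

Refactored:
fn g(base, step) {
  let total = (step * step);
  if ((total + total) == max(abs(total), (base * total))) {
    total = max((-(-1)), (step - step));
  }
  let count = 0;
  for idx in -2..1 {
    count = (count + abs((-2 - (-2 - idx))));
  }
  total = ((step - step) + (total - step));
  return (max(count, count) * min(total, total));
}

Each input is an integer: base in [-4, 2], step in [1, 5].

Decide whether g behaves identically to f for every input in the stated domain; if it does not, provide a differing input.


There is a counterexample at base=2, step=1: -3 on one side, 0 on the other.
f: total=1, then (max(abs(total), (base * total)) == (total + total)) is true, then total=0, then count=0, then (idx=-2), then count=2, then (idx=-1), then count=3, then (idx=0), then count=3, then total=-1, then returns -3
g: total=1, then ((total + total) == max(abs(total), (base * total))) is true, then total=1, then count=0, then (idx=-2), then count=2, then (idx=-1), then count=3, then (idx=0), then count=3, then total=0, then returns 0
verdict: not equivalent; witness: base=2, step=1


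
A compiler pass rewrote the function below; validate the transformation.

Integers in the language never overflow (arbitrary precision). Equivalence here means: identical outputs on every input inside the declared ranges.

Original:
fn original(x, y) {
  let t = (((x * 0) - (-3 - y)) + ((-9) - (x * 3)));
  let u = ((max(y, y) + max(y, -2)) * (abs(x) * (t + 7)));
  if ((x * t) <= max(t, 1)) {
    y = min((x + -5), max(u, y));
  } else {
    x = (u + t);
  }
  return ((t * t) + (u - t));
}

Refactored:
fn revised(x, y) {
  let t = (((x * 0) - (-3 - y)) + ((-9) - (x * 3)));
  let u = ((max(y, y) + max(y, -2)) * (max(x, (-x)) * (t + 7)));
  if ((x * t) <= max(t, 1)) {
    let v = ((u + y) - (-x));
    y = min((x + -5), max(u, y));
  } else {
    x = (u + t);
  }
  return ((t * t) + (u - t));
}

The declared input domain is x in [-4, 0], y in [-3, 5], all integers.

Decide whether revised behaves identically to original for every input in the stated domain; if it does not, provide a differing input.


Side by side, the visible changes include: statement counts differ, min/max/abs usage differs, local variable names differ, arithmetic usage differs.
One worked example (x=-4, y=2) — original: t = 8; u = 240; ((x * t) <= max(t, 1)) -> true; y = -9; return 296; revised: t = 8; u = 240; ((x * t) <= max(t, 1)) -> true; v = 238; y = -9; return 296; agreement on 296.
Every one of the 45 inputs gives matching results.
verdict: equivalent


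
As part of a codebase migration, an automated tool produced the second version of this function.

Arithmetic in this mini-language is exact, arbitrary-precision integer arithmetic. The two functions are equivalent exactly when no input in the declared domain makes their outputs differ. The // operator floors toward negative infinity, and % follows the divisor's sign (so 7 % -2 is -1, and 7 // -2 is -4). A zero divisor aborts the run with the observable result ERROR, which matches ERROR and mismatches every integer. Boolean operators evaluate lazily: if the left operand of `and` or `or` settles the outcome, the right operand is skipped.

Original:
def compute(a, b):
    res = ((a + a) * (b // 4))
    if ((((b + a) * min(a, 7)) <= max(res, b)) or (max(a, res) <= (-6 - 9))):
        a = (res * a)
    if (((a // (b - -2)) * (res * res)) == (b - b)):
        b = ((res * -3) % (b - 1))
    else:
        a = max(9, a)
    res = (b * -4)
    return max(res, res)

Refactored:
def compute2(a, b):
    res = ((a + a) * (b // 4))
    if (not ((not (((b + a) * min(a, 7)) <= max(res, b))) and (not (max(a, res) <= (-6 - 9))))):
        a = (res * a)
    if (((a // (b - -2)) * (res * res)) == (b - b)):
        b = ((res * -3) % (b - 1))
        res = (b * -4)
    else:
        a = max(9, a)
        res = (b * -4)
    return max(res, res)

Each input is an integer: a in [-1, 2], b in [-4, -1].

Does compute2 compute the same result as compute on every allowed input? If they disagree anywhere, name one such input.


Side by side, the visible changes include: arithmetic usage differs, and boolean connective usage differs, and statement counts differ, and constant usage differs.
Tracing a=-1, b=-4: compute: res := 2 | ((((b + a) * min(a, 7)) <= max(res, b)) or (max(a, res) <= (-6 - 9))): false | (((a // (b - -2)) * (res * res)) == (b - b)): true | b := -1 | res := 4 | result 4 | compute2: res := 2 | (not ((not (((b + a) * min(a, 7)) <= max(res, b))) and (not (max(a, res) <= (-6 - 9))))): false | (((a // (b - -2)) * (res * res)) == (b - b)): true | b := -1 | res := 4 | result 4 — matching result 4.
Across all 16 domain points the two functions coincide.
verdict: equivalent


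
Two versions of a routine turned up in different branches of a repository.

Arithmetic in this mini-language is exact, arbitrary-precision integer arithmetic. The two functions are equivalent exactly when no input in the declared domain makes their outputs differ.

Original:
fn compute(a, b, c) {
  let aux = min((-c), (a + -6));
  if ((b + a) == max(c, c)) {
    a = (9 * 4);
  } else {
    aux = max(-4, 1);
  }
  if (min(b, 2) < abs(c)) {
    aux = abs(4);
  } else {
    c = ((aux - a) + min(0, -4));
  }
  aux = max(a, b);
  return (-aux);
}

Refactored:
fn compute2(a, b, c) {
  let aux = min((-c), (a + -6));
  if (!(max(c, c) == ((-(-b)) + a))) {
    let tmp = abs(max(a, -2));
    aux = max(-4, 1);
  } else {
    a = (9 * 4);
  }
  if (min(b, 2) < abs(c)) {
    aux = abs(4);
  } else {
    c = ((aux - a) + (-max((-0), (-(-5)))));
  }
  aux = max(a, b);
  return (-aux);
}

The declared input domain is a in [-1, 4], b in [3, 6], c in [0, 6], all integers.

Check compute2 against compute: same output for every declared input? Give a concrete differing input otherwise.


Although `-4` became `-5`, no input in the stated domain can expose it.
As a probe, take a=0, b=4, c=6: compute runs aux=-6, then ((b + a) == max(c, c)) is false, then aux=1, then (min(b, 2) < abs(c)) is true, then aux=4, then aux=4, then returns -4; compute2 runs aux=-6, then (!(max(c, c) == ((-(-b)) + a))) is true, then tmp=0, then aux=1, then (min(b, 2) < abs(c)) is true, then aux=4, then aux=4, then returns -4; both end at -4.
Sweeping the whole domain (168 inputs) finds no disagreement.
verdict: equivalent


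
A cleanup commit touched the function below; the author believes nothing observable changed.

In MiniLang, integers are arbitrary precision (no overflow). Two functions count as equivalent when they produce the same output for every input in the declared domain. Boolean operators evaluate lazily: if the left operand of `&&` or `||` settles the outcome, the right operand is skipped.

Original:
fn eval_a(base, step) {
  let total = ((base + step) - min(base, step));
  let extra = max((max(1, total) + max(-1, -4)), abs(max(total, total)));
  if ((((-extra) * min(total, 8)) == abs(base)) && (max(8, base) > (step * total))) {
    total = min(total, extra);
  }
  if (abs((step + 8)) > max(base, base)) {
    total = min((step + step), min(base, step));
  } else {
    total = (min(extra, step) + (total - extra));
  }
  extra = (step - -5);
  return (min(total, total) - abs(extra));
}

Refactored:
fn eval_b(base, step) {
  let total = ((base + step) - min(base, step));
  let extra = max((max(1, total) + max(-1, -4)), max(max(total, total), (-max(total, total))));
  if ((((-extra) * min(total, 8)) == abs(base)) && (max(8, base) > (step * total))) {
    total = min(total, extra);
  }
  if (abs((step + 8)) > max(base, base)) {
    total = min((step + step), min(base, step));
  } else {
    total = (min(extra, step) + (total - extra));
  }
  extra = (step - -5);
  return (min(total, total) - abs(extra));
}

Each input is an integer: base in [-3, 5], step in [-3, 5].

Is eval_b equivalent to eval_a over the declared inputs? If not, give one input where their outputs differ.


Side by side, the visible changes include: min/max/abs usage differs.
Tracing base=2, step=-2: eval_a: total becomes 2; next extra becomes 2; next ((((-extra) * min(total, 8)) == abs(base)) && (max(8, base) > (step * total))) evaluates to false; next (abs((step + 8)) > max(base, base)) evaluates to true; next total becomes -4; next extra becomes 3; next final value -7 | eval_b: total becomes 2; next extra becomes 2; next ((((-extra) * min(total, 8)) == abs(base)) && (max(8, base) > (step * total))) evaluates to false; next (abs((step + 8)) > max(base, base)) evaluates to true; next total becomes -4; next extra becomes 3; next final value -7 — matching result -7.
Every one of the 81 inputs gives matching results.
verdict: equivalent


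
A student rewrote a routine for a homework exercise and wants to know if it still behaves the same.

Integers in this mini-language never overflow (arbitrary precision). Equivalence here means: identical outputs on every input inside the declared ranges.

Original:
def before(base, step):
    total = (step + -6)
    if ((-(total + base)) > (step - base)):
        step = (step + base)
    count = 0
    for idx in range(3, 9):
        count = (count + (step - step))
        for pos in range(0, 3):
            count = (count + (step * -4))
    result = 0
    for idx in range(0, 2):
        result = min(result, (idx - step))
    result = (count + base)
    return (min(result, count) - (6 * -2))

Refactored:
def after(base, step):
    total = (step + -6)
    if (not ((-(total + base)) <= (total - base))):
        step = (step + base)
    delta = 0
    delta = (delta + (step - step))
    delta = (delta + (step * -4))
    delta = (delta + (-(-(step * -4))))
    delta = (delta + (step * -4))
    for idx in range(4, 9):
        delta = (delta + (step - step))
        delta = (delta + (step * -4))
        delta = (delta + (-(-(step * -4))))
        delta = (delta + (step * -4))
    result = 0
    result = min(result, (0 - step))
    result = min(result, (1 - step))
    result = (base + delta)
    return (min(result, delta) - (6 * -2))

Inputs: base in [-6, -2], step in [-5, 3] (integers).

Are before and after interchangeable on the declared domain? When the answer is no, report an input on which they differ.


Not equivalent: base=-6, step=3 separates them (-210 vs 222).
before: total = -3; ((-(total + base)) > (step - base)) -> false; count = 0; [idx=3]; count = 0; [pos=0]; count = -12; [pos=1]; count = -24; [pos=2]; count = -36; [idx=4]; count = -36; [pos=0]; count = -48; [pos=1]; count = -60; [pos=2]; count = -72; [idx=5]; count = -72; [pos=0]; count = -84; [pos=1]; count = -96; [pos=2]; count = -108; [idx=6]; count = -108; [pos=0]; count = -120; [pos=1]; count = -132; [pos=2]; count = -144; [idx=7]; count = -144; [pos=0]; count = -156; [pos=1]; count = -168; [pos=2]; count = -180; [idx=8]; count = -180; [pos=0]; count = -192; [pos=1]; count = -204; [pos=2]; count = -216; result = 0; [idx=0]; result = -3; [idx=1]; result = -3; result = -222; return -210
after: total = -3; (not ((-(total + base)) <= (total - base))) -> true; step = -3; delta = 0; delta = 0; delta = 12; delta = 24; delta = 36; [idx=4]; delta = 36; delta = 48; delta = 60; delta = 72; [idx=5]; delta = 72; delta = 84; delta = 96; delta = 108; [idx=6]; delta = 108; delta = 120; delta = 132; delta = 144; [idx=7]; delta = 144; delta = 156; delta = 168; delta = 180; [idx=8]; delta = 180; delta = 192; delta = 204; delta = 216; result = 0; result = 0; result = 0; result = 210; return 222
verdict: not equivalent; witness: base=-6, step=3


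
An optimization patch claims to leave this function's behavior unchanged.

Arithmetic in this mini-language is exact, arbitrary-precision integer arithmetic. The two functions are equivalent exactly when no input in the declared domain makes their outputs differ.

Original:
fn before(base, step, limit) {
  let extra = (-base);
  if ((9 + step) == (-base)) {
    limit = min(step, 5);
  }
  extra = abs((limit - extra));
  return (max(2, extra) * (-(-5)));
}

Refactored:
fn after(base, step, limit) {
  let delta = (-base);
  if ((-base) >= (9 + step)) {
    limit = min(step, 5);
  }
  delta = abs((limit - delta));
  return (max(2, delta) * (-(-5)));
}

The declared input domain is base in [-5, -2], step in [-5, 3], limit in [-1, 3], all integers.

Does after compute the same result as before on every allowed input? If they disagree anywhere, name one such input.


These are not equivalent — on base=-5, step=-5, limit=-1 the outputs split (30 vs 50).
before: extra=5, then ((9 + step) == (-base)) is false, then extra=6, then returns 30
after: delta=5, then ((-base) >= (9 + step)) is true, then limit=-5, then delta=10, then returns 50
verdict: not equivalent; witness: base=-5, step=-5, limit=-1


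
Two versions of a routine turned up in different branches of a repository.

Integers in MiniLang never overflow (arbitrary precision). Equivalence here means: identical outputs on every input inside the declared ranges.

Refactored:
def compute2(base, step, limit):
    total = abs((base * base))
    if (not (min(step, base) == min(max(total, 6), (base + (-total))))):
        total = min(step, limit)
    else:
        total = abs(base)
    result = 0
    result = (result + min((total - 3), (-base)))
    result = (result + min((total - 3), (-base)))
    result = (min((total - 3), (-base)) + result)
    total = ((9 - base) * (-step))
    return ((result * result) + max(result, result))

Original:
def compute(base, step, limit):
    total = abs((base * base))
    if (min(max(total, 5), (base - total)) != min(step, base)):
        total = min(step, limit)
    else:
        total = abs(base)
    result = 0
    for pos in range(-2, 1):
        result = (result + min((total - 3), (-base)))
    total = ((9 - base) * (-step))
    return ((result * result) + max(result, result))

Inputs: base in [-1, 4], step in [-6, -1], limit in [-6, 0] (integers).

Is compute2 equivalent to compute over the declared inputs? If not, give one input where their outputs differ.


Equivalent. The edit looks behavioral (`5` became `6`), but over these ranges it never changes the outcome.
Checked all 252 inputs in the declared domain: the outputs agree on every one.
As a probe, take base=0, step=-1, limit=-5: compute runs total becomes 0; next (min(max(total, 5), (base - total)) != min(step, base)) evaluates to true; next total becomes -5; next result becomes 0; next at pos=-2:; next result becomes -8; next at pos=-1:; next result becomes -16; next at pos=0:; next result becomes -24; next total becomes 9; next final value 552; compute2 runs total becomes 0; next (not (min(step, base) == min(max(total, 6), (base + (-total))))) evaluates to true; next total becomes -5; next result becomes 0; next result becomes -8; next result becomes -16; next result becomes -24; next total becomes 9; next final value 552; both end at 552.
verdict: equivalent


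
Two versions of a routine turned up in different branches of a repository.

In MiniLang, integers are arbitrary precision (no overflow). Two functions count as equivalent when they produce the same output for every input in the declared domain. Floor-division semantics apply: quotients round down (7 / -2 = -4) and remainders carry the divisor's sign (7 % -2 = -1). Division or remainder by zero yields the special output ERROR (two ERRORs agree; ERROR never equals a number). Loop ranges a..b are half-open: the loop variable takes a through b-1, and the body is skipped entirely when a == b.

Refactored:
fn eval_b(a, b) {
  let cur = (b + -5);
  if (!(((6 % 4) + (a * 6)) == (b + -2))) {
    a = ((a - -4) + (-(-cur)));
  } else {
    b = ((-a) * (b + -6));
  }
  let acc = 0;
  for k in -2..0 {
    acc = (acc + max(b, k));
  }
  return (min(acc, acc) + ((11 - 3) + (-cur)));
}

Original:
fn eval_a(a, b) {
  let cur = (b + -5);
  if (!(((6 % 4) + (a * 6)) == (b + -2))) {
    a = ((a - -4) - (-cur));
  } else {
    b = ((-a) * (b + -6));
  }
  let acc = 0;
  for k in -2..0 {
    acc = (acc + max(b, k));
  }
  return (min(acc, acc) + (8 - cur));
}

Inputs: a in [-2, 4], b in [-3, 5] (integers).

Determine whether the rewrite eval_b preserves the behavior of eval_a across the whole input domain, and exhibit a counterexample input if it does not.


The two are interchangeable: arithmetic usage differs, constant usage differs, and every declared input agrees.
Tracing a=4, b=-1: eval_a: cur := -6 | (!(((6 % 4) + (a * 6)) == (b + -2))): true | a := 2 | acc := 0 | iter k=-2: | acc := -1 | iter k=-1: | acc := -2 | result 12 | eval_b: cur := -6 | (!(((6 % 4) + (a * 6)) == (b + -2))): true | a := 2 | acc := 0 | iter k=-2: | acc := -1 | iter k=-1: | acc := -2 | result 12 — matching result 12.
Checked all 63 inputs in the declared domain: the outputs agree on every one.
verdict: equivalent


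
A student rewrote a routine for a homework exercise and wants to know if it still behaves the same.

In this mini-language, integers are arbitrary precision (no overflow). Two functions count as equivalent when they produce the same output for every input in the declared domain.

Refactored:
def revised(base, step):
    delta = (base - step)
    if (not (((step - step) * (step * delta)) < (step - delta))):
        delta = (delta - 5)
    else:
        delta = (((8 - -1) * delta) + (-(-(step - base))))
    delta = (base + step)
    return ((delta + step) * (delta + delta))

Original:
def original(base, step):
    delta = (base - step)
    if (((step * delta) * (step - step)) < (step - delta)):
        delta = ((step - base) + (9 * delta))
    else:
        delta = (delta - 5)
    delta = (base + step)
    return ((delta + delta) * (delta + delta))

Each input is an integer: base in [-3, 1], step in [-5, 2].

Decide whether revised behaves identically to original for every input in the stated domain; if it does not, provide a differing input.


These are not equivalent — on base=-3, step=-5 the outputs split (256 vs 208).
original: delta becomes 2; next (((step * delta) * (step - step)) < (step - delta)) evaluates to false; next delta becomes -3; next delta becomes -8; next final value 256
revised: delta becomes 2; next (not (((step - step) * (step * delta)) < (step - delta))) evaluates to true; next delta becomes -3; next delta becomes -8; next final value 208
verdict: not equivalent; witness: base=-3, step=-5


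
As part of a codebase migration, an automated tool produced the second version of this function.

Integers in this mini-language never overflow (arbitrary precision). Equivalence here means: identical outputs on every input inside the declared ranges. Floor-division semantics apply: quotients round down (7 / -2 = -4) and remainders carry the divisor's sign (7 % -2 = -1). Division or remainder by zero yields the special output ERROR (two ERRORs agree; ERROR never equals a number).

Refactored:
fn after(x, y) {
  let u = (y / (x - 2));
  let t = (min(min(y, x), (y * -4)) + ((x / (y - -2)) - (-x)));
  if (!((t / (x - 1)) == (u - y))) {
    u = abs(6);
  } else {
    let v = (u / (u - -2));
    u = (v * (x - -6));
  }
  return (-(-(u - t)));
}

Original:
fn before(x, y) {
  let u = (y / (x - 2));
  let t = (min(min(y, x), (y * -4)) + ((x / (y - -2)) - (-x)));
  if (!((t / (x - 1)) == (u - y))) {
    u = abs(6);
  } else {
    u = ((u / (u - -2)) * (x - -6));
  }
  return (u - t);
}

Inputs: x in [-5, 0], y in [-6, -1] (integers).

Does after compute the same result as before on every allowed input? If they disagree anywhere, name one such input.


Reading the diff, among the changes: statement counts differ, local variable names differ.
As a probe, take x=-4, y=-4: before runs u = 0; t = -6; (!((t / (x - 1)) == (u - y))) -> true; u = 6; return 12; after runs u = 0; t = -6; (!((t / (x - 1)) == (u - y))) -> true; u = 6; return 12; both end at 12.
Sweeping the whole domain (36 inputs) finds no disagreement.
verdict: equivalent


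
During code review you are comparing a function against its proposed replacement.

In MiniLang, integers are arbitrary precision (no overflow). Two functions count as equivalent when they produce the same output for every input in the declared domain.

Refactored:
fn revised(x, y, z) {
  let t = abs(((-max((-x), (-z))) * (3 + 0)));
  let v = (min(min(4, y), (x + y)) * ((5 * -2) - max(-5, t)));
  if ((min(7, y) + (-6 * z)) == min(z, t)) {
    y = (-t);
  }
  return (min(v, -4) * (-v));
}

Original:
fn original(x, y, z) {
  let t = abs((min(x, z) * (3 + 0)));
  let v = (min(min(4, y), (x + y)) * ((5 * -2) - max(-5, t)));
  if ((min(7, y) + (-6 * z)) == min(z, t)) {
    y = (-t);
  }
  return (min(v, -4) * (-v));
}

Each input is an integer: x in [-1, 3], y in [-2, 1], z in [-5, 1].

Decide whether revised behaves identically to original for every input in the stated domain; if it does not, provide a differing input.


Comparing the listings, the differences include: min/max/abs usage differs.
As a probe, take x=0, y=-1, z=1: original runs t becomes 0; next v becomes 10; next ((min(7, y) + (-6 * z)) == min(z, t)) evaluates to false; next final value 40; revised runs t becomes 0; next v becomes 10; next ((min(7, y) + (-6 * z)) == min(z, t)) evaluates to false; next final value 40; both end at 40.
An exhaustive pass over the 140 declared inputs shows identical outputs.
verdict: equivalent


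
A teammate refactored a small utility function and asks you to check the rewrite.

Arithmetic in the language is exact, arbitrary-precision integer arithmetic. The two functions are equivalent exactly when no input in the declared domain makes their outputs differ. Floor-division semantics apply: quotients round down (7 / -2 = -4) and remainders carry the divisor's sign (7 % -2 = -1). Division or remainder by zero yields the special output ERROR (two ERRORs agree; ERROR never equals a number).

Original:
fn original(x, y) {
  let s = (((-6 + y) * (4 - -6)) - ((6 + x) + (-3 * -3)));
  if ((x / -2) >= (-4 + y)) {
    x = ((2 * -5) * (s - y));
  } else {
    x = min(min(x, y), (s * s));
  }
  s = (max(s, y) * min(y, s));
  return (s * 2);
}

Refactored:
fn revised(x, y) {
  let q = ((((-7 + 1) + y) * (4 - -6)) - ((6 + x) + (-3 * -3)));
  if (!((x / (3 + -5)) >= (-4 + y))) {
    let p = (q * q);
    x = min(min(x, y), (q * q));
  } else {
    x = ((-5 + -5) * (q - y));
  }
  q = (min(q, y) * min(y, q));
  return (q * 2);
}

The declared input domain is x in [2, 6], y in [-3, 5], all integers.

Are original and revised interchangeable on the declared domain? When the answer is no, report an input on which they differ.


The rewrite breaks on x=2, y=-3, where the results are 642 and 22898.
original: s=-107, then ((x / -2) >= (-4 + y)) is true, then x=1040, then s=321, then returns 642
revised: q=-107, then (!((x / (3 + -5)) >= (-4 + y))) is false, then x=1040, then q=11449, then returns 22898
verdict: not equivalent; witness: x=2, y=-3
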